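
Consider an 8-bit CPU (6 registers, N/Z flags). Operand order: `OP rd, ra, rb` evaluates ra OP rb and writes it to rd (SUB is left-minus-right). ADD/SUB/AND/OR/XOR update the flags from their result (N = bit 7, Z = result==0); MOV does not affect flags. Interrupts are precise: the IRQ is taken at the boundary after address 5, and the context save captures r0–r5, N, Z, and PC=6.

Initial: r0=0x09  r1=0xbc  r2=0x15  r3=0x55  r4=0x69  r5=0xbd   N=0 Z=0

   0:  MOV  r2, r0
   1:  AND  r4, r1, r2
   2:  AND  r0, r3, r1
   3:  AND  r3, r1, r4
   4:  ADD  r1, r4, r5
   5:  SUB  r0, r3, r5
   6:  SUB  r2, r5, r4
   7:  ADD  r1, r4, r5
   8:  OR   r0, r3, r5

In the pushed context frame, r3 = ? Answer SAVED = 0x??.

after  0: r0=0x09 r1=0xbc r2=0x09 r3=0x55 r4=0x69 r5=0xbd  N=0 Z=0
after  1: r0=0x09 r1=0xbc r2=0x09 r3=0x55 r4=0x08 r5=0xbd  N=0 Z=0
after  2: r0=0x14 r1=0xbc r2=0x09 r3=0x55 r4=0x08 r5=0xbd  N=0 Z=0
after  3: r0=0x14 r1=0xbc r2=0x09 r3=0x08 r4=0x08 r5=0xbd  N=0 Z=0
after  4: r0=0x14 r1=0xc5 r2=0x09 r3=0x08 r4=0x08 r5=0xbd  N=1 Z=0
after  5: r0=0x4b r1=0xc5 r2=0x09 r3=0x08 r4=0x08 r5=0xbd  N=0 Z=0
-- IRQ taken; context saved, return-PC = 6 --

SAVED = 0x08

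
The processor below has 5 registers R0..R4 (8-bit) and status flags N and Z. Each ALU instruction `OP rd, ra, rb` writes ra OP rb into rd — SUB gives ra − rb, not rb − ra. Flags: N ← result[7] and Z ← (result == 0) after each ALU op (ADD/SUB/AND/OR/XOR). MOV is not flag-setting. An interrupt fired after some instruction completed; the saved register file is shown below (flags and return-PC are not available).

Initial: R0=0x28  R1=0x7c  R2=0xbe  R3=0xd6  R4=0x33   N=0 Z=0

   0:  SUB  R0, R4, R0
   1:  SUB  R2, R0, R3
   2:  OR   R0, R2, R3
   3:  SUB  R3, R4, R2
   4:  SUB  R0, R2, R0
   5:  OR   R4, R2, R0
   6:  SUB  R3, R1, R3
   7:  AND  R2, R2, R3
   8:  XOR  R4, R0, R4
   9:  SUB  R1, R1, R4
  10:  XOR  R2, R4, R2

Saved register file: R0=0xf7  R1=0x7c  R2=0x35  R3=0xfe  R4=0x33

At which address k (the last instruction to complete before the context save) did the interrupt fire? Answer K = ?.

K = 3

after  0: R0=0x0b R1=0x7c R2=0xbe R3=0xd6 R4=0x33  N=0 Z=0
after  1: R0=0x0b R1=0x7c R2=0x35 R3=0xd6 R4=0x33  N=0 Z=0
after  2: R0=0xf7 R1=0x7c R2=0x35 R3=0xd6 R4=0x33  N=1 Z=0
after  3: R0=0xf7 R1=0x7c R2=0x35 R3=0xfe R4=0x33  N=1 Z=0
-- IRQ taken; context saved, return-PC = 4 --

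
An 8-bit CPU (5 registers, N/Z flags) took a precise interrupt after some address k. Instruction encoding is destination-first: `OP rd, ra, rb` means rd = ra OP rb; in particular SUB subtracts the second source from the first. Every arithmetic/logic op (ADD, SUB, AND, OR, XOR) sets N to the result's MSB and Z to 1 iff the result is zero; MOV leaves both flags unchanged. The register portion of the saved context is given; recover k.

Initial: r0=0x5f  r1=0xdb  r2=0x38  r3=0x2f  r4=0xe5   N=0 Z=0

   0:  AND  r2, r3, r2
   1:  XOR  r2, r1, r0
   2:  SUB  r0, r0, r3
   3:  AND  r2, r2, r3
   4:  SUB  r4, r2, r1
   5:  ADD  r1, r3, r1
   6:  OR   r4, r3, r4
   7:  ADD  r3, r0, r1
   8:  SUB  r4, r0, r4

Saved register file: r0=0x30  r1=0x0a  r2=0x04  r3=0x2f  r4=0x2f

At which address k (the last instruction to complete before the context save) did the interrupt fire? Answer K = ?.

K = 6

after  0: r0=0x5f r1=0xdb r2=0x28 r3=0x2f r4=0xe5  N=0 Z=0
after  1: r0=0x5f r1=0xdb r2=0x84 r3=0x2f r4=0xe5  N=1 Z=0
after  2: r0=0x30 r1=0xdb r2=0x84 r3=0x2f r4=0xe5  N=0 Z=0
after  3: r0=0x30 r1=0xdb r2=0x04 r3=0x2f r4=0xe5  N=0 Z=0
after  4: r0=0x30 r1=0xdb r2=0x04 r3=0x2f r4=0x29  N=0 Z=0
after  5: r0=0x30 r1=0x0a r2=0x04 r3=0x2f r4=0x29  N=0 Z=0
after  6: r0=0x30 r1=0x0a r2=0x04 r3=0x2f r4=0x2f  N=0 Z=0
-- IRQ taken; context saved, return-PC = 7 --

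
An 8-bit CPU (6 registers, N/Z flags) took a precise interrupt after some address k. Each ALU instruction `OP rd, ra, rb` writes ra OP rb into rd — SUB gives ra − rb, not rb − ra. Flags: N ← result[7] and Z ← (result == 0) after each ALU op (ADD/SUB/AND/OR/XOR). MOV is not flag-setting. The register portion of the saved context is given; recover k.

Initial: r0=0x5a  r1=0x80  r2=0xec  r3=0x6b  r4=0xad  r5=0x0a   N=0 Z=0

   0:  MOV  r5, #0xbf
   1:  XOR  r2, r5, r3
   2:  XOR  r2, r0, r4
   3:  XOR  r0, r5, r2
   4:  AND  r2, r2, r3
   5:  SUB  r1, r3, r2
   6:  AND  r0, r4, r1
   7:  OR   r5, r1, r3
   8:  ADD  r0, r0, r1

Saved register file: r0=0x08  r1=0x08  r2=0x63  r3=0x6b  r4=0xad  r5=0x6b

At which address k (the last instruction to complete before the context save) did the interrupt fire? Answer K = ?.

after  0: r0=0x5a r1=0x80 r2=0xec r3=0x6b r4=0xad r5=0xbf  N=0 Z=0
after  1: r0=0x5a r1=0x80 r2=0xd4 r3=0x6b r4=0xad r5=0xbf  N=1 Z=0
after  2: r0=0x5a r1=0x80 r2=0xf7 r3=0x6b r4=0xad r5=0xbf  N=1 Z=0
after  3: r0=0x48 r1=0x80 r2=0xf7 r3=0x6b r4=0xad r5=0xbf  N=0 Z=0
after  4: r0=0x48 r1=0x80 r2=0x63 r3=0x6b r4=0xad r5=0xbf  N=0 Z=0
after  5: r0=0x48 r1=0x08 r2=0x63 r3=0x6b r4=0xad r5=0xbf  N=0 Z=0
after  6: r0=0x08 r1=0x08 r2=0x63 r3=0x6b r4=0xad r5=0xbf  N=0 Z=0
after  7: r0=0x08 r1=0x08 r2=0x63 r3=0x6b r4=0xad r5=0x6b  N=0 Z=0
-- IRQ taken; context saved, return-PC = 8 --

K = 7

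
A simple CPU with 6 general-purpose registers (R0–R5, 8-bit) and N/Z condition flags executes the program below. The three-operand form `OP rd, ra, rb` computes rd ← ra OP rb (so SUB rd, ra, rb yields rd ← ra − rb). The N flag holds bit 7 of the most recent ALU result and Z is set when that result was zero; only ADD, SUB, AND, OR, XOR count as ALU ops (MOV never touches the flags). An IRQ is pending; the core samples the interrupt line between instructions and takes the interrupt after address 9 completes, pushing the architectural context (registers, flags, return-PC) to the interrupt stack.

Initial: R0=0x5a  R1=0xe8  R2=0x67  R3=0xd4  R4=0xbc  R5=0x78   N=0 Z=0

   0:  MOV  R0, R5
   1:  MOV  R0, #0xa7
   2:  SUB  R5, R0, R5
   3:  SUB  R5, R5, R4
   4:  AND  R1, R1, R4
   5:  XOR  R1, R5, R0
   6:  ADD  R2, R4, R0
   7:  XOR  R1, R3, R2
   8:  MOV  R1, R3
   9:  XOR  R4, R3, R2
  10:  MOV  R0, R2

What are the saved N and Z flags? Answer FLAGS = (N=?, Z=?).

FLAGS = (N=1, Z=0)

after  0: R0=0x78 R1=0xe8 R2=0x67 R3=0xd4 R4=0xbc R5=0x78  N=0 Z=0
after  1: R0=0xa7 R1=0xe8 R2=0x67 R3=0xd4 R4=0xbc R5=0x78  N=0 Z=0
after  2: R0=0xa7 R1=0xe8 R2=0x67 R3=0xd4 R4=0xbc R5=0x2f  N=0 Z=0
after  3: R0=0xa7 R1=0xe8 R2=0x67 R3=0xd4 R4=0xbc R5=0x73  N=0 Z=0
after  4: R0=0xa7 R1=0xa8 R2=0x67 R3=0xd4 R4=0xbc R5=0x73  N=1 Z=0
after  5: R0=0xa7 R1=0xd4 R2=0x67 R3=0xd4 R4=0xbc R5=0x73  N=1 Z=0
after  6: R0=0xa7 R1=0xd4 R2=0x63 R3=0xd4 R4=0xbc R5=0x73  N=0 Z=0
after  7: R0=0xa7 R1=0xb7 R2=0x63 R3=0xd4 R4=0xbc R5=0x73  N=1 Z=0
after  8: R0=0xa7 R1=0xd4 R2=0x63 R3=0xd4 R4=0xbc R5=0x73  N=1 Z=0
after  9: R0=0xa7 R1=0xd4 R2=0x63 R3=0xd4 R4=0xb7 R5=0x73  N=1 Z=0
-- IRQ taken; context saved, return-PC = 10 --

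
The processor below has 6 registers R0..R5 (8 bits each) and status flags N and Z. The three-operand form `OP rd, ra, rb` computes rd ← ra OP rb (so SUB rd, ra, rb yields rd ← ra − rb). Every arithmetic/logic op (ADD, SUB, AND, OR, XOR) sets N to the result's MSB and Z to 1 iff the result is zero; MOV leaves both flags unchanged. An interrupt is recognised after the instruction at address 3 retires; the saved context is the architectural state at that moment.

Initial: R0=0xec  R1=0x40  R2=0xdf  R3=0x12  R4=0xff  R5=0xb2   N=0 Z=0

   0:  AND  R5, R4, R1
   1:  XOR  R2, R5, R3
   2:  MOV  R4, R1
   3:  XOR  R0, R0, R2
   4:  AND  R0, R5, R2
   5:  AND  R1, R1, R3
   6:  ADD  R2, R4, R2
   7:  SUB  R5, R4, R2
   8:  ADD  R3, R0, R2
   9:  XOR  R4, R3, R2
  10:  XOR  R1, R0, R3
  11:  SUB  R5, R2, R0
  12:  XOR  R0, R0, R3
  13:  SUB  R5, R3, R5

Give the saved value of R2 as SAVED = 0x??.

after  0: R0=0xec R1=0x40 R2=0xdf R3=0x12 R4=0xff R5=0x40  N=0 Z=0
after  1: R0=0xec R1=0x40 R2=0x52 R3=0x12 R4=0xff R5=0x40  N=0 Z=0
after  2: R0=0xec R1=0x40 R2=0x52 R3=0x12 R4=0x40 R5=0x40  N=0 Z=0
after  3: R0=0xbe R1=0x40 R2=0x52 R3=0x12 R4=0x40 R5=0x40  N=1 Z=0
-- IRQ taken; context saved, return-PC = 4 --

SAVED = 0x52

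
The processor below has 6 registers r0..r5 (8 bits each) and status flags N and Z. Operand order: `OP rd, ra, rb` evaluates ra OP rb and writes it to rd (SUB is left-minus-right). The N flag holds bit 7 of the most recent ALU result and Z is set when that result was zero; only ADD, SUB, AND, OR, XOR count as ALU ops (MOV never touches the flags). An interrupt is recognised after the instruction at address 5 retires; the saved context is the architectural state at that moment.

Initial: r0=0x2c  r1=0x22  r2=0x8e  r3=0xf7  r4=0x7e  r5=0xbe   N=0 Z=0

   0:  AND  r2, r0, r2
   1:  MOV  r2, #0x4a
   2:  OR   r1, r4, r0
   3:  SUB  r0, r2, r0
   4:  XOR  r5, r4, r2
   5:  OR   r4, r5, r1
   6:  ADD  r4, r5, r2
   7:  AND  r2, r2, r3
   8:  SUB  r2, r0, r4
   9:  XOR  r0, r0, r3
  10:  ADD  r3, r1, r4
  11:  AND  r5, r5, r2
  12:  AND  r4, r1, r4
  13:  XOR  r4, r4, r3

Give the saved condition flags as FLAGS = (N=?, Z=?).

FLAGS = (N=0, Z=0)

after  0: r0=0x2c r1=0x22 r2=0x0c r3=0xf7 r4=0x7e r5=0xbe  N=0 Z=0
after  1: r0=0x2c r1=0x22 r2=0x4a r3=0xf7 r4=0x7e r5=0xbe  N=0 Z=0
after  2: r0=0x2c r1=0x7e r2=0x4a r3=0xf7 r4=0x7e r5=0xbe  N=0 Z=0
after  3: r0=0x1e r1=0x7e r2=0x4a r3=0xf7 r4=0x7e r5=0xbe  N=0 Z=0
after  4: r0=0x1e r1=0x7e r2=0x4a r3=0xf7 r4=0x7e r5=0x34  N=0 Z=0
after  5: r0=0x1e r1=0x7e r2=0x4a r3=0xf7 r4=0x7e r5=0x34  N=0 Z=0
-- IRQ taken; context saved, return-PC = 6 --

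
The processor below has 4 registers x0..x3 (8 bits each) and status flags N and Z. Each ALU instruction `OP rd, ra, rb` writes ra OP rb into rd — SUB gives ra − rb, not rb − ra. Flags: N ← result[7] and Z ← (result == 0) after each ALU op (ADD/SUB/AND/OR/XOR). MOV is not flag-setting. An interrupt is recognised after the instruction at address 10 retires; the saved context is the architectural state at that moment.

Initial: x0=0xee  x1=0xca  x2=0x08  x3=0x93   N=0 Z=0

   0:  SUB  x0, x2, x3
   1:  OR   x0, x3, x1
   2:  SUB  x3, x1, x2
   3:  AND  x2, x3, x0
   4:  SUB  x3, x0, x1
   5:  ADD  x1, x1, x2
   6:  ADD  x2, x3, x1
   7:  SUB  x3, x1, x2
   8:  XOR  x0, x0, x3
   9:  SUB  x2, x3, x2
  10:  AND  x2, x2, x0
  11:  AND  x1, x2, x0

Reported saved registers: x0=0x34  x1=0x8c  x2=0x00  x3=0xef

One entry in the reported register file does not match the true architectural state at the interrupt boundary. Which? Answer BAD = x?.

after  0: x0=0x75 x1=0xca x2=0x08 x3=0x93  N=0 Z=0
after  1: x0=0xdb x1=0xca x2=0x08 x3=0x93  N=1 Z=0
after  2: x0=0xdb x1=0xca x2=0x08 x3=0xc2  N=1 Z=0
after  3: x0=0xdb x1=0xca x2=0xc2 x3=0xc2  N=1 Z=0
after  4: x0=0xdb x1=0xca x2=0xc2 x3=0x11  N=0 Z=0
after  5: x0=0xdb x1=0x8c x2=0xc2 x3=0x11  N=1 Z=0
after  6: x0=0xdb x1=0x8c x2=0x9d x3=0x11  N=1 Z=0
after  7: x0=0xdb x1=0x8c x2=0x9d x3=0xef  N=1 Z=0
after  8: x0=0x34 x1=0x8c x2=0x9d x3=0xef  N=0 Z=0
after  9: x0=0x34 x1=0x8c x2=0x52 x3=0xef  N=0 Z=0
after 10: x0=0x34 x1=0x8c x2=0x10 x3=0xef  N=0 Z=0
-- IRQ taken; context saved, return-PC = 11 --
mismatch: x2: reported 0x00 vs actual 0x10

BAD = x2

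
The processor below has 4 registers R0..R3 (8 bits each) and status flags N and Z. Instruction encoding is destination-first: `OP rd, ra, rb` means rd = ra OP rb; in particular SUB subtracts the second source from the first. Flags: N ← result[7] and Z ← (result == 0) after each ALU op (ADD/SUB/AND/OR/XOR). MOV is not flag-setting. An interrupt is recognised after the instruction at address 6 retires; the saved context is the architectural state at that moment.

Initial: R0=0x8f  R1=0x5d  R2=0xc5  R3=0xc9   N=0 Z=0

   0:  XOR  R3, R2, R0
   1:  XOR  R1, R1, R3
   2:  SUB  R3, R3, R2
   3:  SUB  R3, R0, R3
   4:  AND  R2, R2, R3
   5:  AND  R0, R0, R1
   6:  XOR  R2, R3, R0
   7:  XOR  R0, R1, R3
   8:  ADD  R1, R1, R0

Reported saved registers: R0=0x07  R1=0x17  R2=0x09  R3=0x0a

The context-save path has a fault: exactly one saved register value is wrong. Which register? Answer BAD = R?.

after  0: R0=0x8f R1=0x5d R2=0xc5 R3=0x4a  N=0 Z=0
after  1: R0=0x8f R1=0x17 R2=0xc5 R3=0x4a  N=0 Z=0
after  2: R0=0x8f R1=0x17 R2=0xc5 R3=0x85  N=1 Z=0
after  3: R0=0x8f R1=0x17 R2=0xc5 R3=0x0a  N=0 Z=0
after  4: R0=0x8f R1=0x17 R2=0x00 R3=0x0a  N=0 Z=1
after  5: R0=0x07 R1=0x17 R2=0x00 R3=0x0a  N=0 Z=0
after  6: R0=0x07 R1=0x17 R2=0x0d R3=0x0a  N=0 Z=0
-- IRQ taken; context saved, return-PC = 7 --
mismatch: R2: reported 0x09 vs actual 0x0d

BAD = R2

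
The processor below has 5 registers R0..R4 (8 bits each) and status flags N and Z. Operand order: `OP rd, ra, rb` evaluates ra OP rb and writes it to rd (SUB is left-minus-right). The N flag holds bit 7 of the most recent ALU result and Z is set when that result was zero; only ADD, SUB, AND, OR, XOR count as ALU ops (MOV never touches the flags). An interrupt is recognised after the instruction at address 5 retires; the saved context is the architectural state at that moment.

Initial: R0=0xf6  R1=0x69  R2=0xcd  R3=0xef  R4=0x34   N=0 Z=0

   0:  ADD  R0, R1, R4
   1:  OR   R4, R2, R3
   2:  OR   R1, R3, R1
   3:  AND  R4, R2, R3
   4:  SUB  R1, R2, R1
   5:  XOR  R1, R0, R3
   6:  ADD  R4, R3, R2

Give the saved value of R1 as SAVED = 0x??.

SAVED = 0x72

after  0: R0=0x9d R1=0x69 R2=0xcd R3=0xef R4=0x34  N=1 Z=0
after  1: R0=0x9d R1=0x69 R2=0xcd R3=0xef R4=0xef  N=1 Z=0
after  2: R0=0x9d R1=0xef R2=0xcd R3=0xef R4=0xef  N=1 Z=0
after  3: R0=0x9d R1=0xef R2=0xcd R3=0xef R4=0xcd  N=1 Z=0
after  4: R0=0x9d R1=0xde R2=0xcd R3=0xef R4=0xcd  N=1 Z=0
after  5: R0=0x9d R1=0x72 R2=0xcd R3=0xef R4=0xcd  N=0 Z=0
-- IRQ taken; context saved, return-PC = 6 --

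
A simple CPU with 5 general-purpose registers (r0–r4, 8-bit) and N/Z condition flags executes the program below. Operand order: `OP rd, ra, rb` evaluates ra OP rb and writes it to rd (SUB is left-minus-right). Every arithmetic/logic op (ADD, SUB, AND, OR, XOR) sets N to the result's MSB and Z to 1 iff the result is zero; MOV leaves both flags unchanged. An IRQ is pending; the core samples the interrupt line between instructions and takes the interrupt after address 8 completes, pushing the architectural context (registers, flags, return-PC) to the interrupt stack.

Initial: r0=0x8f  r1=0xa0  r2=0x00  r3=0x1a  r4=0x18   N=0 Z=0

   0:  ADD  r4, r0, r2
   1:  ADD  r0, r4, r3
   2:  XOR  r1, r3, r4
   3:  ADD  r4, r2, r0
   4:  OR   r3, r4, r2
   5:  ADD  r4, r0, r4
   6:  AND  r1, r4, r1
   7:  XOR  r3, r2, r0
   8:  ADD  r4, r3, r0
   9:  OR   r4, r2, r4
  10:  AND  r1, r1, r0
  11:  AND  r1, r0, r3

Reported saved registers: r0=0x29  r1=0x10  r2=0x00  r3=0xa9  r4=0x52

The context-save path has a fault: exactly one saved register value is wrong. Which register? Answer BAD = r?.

after  0: r0=0x8f r1=0xa0 r2=0x00 r3=0x1a r4=0x8f  N=1 Z=0
after  1: r0=0xa9 r1=0xa0 r2=0x00 r3=0x1a r4=0x8f  N=1 Z=0
after  2: r0=0xa9 r1=0x95 r2=0x00 r3=0x1a r4=0x8f  N=1 Z=0
after  3: r0=0xa9 r1=0x95 r2=0x00 r3=0x1a r4=0xa9  N=1 Z=0
after  4: r0=0xa9 r1=0x95 r2=0x00 r3=0xa9 r4=0xa9  N=1 Z=0
after  5: r0=0xa9 r1=0x95 r2=0x00 r3=0xa9 r4=0x52  N=0 Z=0
after  6: r0=0xa9 r1=0x10 r2=0x00 r3=0xa9 r4=0x52  N=0 Z=0
after  7: r0=0xa9 r1=0x10 r2=0x00 r3=0xa9 r4=0x52  N=1 Z=0
after  8: r0=0xa9 r1=0x10 r2=0x00 r3=0xa9 r4=0x52  N=0 Z=0
-- IRQ taken; context saved, return-PC = 9 --
mismatch: r0: reported 0x29 vs actual 0xa9

BAD = r0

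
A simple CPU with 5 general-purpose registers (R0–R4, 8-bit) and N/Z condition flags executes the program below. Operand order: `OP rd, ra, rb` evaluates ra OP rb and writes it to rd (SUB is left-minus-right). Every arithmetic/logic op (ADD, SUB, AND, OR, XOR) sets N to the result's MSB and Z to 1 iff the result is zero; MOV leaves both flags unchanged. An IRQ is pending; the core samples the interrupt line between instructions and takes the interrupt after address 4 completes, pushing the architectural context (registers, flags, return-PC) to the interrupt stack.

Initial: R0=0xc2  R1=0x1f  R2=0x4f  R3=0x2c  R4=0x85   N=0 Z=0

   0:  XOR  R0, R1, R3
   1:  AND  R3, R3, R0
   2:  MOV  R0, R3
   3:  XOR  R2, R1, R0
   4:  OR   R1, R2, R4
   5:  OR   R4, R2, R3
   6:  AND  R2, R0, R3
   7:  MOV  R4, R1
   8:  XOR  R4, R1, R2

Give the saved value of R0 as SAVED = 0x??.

SAVED = 0x20

after  0: R0=0x33 R1=0x1f R2=0x4f R3=0x2c R4=0x85  N=0 Z=0
after  1: R0=0x33 R1=0x1f R2=0x4f R3=0x20 R4=0x85  N=0 Z=0
after  2: R0=0x20 R1=0x1f R2=0x4f R3=0x20 R4=0x85  N=0 Z=0
after  3: R0=0x20 R1=0x1f R2=0x3f R3=0x20 R4=0x85  N=0 Z=0
after  4: R0=0x20 R1=0xbf R2=0x3f R3=0x20 R4=0x85  N=1 Z=0
-- IRQ taken; context saved, return-PC = 5 --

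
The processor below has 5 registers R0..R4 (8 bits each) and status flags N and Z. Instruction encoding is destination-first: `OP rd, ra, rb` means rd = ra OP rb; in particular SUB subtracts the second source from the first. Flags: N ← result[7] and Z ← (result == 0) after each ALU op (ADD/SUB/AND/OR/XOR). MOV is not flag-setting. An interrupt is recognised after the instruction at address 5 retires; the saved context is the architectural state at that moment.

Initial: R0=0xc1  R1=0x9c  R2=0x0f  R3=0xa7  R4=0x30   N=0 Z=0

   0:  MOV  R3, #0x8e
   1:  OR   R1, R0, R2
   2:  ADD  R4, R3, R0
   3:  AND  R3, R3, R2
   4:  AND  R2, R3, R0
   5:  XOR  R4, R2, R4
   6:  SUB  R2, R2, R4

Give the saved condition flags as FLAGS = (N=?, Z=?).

after  0: R0=0xc1 R1=0x9c R2=0x0f R3=0x8e R4=0x30  N=0 Z=0
after  1: R0=0xc1 R1=0xcf R2=0x0f R3=0x8e R4=0x30  N=1 Z=0
after  2: R0=0xc1 R1=0xcf R2=0x0f R3=0x8e R4=0x4f  N=0 Z=0
after  3: R0=0xc1 R1=0xcf R2=0x0f R3=0x0e R4=0x4f  N=0 Z=0
after  4: R0=0xc1 R1=0xcf R2=0x00 R3=0x0e R4=0x4f  N=0 Z=1
after  5: R0=0xc1 R1=0xcf R2=0x00 R3=0x0e R4=0x4f  N=0 Z=0
-- IRQ taken; context saved, return-PC = 6 --

FLAGS = (N=0, Z=0)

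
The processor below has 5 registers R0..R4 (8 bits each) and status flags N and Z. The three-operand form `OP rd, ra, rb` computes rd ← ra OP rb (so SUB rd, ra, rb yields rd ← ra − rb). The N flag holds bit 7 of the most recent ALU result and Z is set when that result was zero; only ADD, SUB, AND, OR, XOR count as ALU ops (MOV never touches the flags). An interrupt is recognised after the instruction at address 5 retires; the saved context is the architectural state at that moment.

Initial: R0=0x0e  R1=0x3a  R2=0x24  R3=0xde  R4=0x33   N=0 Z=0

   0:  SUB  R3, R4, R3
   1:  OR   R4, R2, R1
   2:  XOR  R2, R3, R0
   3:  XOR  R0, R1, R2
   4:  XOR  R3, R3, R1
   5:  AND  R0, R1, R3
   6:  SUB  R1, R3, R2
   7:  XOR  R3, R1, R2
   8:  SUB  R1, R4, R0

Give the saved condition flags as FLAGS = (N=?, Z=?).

after  0: R0=0x0e R1=0x3a R2=0x24 R3=0x55 R4=0x33  N=0 Z=0
after  1: R0=0x0e R1=0x3a R2=0x24 R3=0x55 R4=0x3e  N=0 Z=0
after  2: R0=0x0e R1=0x3a R2=0x5b R3=0x55 R4=0x3e  N=0 Z=0
after  3: R0=0x61 R1=0x3a R2=0x5b R3=0x55 R4=0x3e  N=0 Z=0
after  4: R0=0x61 R1=0x3a R2=0x5b R3=0x6f R4=0x3e  N=0 Z=0
after  5: R0=0x2a R1=0x3a R2=0x5b R3=0x6f R4=0x3e  N=0 Z=0
-- IRQ taken; context saved, return-PC = 6 --

FLAGS = (N=0, Z=0)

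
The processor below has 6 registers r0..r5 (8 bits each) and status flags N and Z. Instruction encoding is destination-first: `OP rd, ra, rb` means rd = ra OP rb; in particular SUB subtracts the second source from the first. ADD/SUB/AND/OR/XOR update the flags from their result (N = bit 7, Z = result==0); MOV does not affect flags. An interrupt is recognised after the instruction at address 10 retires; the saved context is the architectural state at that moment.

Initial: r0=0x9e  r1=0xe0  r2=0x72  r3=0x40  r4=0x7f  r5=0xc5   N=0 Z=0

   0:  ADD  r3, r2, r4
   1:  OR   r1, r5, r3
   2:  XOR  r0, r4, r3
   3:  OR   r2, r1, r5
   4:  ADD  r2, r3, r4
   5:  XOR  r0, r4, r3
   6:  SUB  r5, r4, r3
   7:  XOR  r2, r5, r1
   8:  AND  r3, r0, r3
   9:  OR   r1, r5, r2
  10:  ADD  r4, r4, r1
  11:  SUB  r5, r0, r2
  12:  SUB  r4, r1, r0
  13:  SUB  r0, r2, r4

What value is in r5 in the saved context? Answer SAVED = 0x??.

after  0: r0=0x9e r1=0xe0 r2=0x72 r3=0xf1 r4=0x7f r5=0xc5  N=1 Z=0
after  1: r0=0x9e r1=0xf5 r2=0x72 r3=0xf1 r4=0x7f r5=0xc5  N=1 Z=0
after  2: r0=0x8e r1=0xf5 r2=0x72 r3=0xf1 r4=0x7f r5=0xc5  N=1 Z=0
after  3: r0=0x8e r1=0xf5 r2=0xf5 r3=0xf1 r4=0x7f r5=0xc5  N=1 Z=0
after  4: r0=0x8e r1=0xf5 r2=0x70 r3=0xf1 r4=0x7f r5=0xc5  N=0 Z=0
after  5: r0=0x8e r1=0xf5 r2=0x70 r3=0xf1 r4=0x7f r5=0xc5  N=1 Z=0
after  6: r0=0x8e r1=0xf5 r2=0x70 r3=0xf1 r4=0x7f r5=0x8e  N=1 Z=0
after  7: r0=0x8e r1=0xf5 r2=0x7b r3=0xf1 r4=0x7f r5=0x8e  N=0 Z=0
after  8: r0=0x8e r1=0xf5 r2=0x7b r3=0x80 r4=0x7f r5=0x8e  N=1 Z=0
after  9: r0=0x8e r1=0xff r2=0x7b r3=0x80 r4=0x7f r5=0x8e  N=1 Z=0
after 10: r0=0x8e r1=0xff r2=0x7b r3=0x80 r4=0x7e r5=0x8e  N=0 Z=0
-- IRQ taken; context saved, return-PC = 11 --

SAVED = 0x8e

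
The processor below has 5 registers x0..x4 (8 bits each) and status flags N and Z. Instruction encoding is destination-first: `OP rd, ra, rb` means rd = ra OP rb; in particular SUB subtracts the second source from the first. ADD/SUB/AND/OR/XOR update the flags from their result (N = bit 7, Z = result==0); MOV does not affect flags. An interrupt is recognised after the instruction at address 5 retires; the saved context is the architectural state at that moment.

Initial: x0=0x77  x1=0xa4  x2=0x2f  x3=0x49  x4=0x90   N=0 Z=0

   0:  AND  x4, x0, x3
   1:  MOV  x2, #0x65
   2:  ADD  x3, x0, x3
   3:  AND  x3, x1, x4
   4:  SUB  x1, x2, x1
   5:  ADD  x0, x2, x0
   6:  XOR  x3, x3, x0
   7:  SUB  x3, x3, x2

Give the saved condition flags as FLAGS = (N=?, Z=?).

after  0: x0=0x77 x1=0xa4 x2=0x2f x3=0x49 x4=0x41  N=0 Z=0
after  1: x0=0x77 x1=0xa4 x2=0x65 x3=0x49 x4=0x41  N=0 Z=0
after  2: x0=0x77 x1=0xa4 x2=0x65 x3=0xc0 x4=0x41  N=1 Z=0
after  3: x0=0x77 x1=0xa4 x2=0x65 x3=0x00 x4=0x41  N=0 Z=1
after  4: x0=0x77 x1=0xc1 x2=0x65 x3=0x00 x4=0x41  N=1 Z=0
after  5: x0=0xdc x1=0xc1 x2=0x65 x3=0x00 x4=0x41  N=1 Z=0
-- IRQ taken; context saved, return-PC = 6 --

FLAGS = (N=1, Z=0)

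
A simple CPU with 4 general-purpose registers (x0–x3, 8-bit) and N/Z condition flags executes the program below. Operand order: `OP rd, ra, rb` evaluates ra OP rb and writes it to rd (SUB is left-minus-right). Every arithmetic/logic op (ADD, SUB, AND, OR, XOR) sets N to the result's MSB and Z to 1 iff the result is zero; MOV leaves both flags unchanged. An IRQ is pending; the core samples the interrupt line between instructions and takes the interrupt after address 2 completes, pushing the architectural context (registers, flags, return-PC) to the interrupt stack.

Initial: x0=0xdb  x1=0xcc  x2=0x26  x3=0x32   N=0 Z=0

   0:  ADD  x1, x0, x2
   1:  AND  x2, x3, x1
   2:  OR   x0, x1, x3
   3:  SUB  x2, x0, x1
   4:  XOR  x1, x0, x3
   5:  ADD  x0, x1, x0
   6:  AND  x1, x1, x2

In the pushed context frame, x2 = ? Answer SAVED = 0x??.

after  0: x0=0xdb x1=0x01 x2=0x26 x3=0x32  N=0 Z=0
after  1: x0=0xdb x1=0x01 x2=0x00 x3=0x32  N=0 Z=1
after  2: x0=0x33 x1=0x01 x2=0x00 x3=0x32  N=0 Z=0
-- IRQ taken; context saved, return-PC = 3 --

SAVED = 0x00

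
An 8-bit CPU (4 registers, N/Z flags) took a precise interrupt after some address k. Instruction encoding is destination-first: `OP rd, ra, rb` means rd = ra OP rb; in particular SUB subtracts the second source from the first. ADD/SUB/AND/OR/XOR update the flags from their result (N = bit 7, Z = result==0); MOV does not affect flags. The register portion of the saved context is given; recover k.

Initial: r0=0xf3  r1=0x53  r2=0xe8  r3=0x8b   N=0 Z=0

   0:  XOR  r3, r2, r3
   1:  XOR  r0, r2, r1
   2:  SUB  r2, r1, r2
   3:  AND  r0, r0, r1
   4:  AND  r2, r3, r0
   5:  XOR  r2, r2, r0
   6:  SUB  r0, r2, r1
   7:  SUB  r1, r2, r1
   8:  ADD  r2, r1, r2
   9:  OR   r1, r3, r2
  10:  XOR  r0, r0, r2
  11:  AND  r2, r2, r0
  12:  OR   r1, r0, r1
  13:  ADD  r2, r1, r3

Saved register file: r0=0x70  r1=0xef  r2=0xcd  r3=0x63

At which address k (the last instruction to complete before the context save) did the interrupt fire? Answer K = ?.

after  0: r0=0xf3 r1=0x53 r2=0xe8 r3=0x63  N=0 Z=0
after  1: r0=0xbb r1=0x53 r2=0xe8 r3=0x63  N=1 Z=0
after  2: r0=0xbb r1=0x53 r2=0x6b r3=0x63  N=0 Z=0
after  3: r0=0x13 r1=0x53 r2=0x6b r3=0x63  N=0 Z=0
after  4: r0=0x13 r1=0x53 r2=0x03 r3=0x63  N=0 Z=0
after  5: r0=0x13 r1=0x53 r2=0x10 r3=0x63  N=0 Z=0
after  6: r0=0xbd r1=0x53 r2=0x10 r3=0x63  N=1 Z=0
after  7: r0=0xbd r1=0xbd r2=0x10 r3=0x63  N=1 Z=0
after  8: r0=0xbd r1=0xbd r2=0xcd r3=0x63  N=1 Z=0
after  9: r0=0xbd r1=0xef r2=0xcd r3=0x63  N=1 Z=0
after 10: r0=0x70 r1=0xef r2=0xcd r3=0x63  N=0 Z=0
-- IRQ taken; context saved, return-PC = 11 --

K = 10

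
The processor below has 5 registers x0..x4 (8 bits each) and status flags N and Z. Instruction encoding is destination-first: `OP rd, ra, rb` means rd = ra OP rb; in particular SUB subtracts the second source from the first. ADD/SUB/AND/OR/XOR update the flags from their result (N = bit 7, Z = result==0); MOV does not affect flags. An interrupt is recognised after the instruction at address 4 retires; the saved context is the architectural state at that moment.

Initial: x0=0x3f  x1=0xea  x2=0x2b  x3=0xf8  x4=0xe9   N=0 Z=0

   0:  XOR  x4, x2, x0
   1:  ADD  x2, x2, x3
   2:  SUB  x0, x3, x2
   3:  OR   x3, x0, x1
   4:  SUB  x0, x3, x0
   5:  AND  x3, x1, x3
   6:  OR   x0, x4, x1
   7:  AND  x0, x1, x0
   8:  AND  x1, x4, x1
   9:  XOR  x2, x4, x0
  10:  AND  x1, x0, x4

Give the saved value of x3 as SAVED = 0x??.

SAVED = 0xff

after  0: x0=0x3f x1=0xea x2=0x2b x3=0xf8 x4=0x14  N=0 Z=0
after  1: x0=0x3f x1=0xea x2=0x23 x3=0xf8 x4=0x14  N=0 Z=0
after  2: x0=0xd5 x1=0xea x2=0x23 x3=0xf8 x4=0x14  N=1 Z=0
after  3: x0=0xd5 x1=0xea x2=0x23 x3=0xff x4=0x14  N=1 Z=0
after  4: x0=0x2a x1=0xea x2=0x23 x3=0xff x4=0x14  N=0 Z=0
-- IRQ taken; context saved, return-PC = 5 --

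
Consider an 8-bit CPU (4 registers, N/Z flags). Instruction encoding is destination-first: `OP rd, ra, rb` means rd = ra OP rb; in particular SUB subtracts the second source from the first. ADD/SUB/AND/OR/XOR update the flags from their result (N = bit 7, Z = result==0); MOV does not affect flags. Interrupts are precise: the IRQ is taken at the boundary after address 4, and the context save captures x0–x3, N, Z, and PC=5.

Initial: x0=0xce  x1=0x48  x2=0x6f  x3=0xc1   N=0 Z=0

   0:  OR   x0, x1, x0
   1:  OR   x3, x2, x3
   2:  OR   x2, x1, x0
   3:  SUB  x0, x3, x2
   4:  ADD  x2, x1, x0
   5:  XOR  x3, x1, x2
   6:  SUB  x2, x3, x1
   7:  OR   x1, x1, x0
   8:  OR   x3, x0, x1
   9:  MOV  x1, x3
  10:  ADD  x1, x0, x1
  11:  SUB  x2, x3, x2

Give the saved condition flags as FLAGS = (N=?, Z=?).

FLAGS = (N=0, Z=0)

after  0: x0=0xce x1=0x48 x2=0x6f x3=0xc1  N=1 Z=0
after  1: x0=0xce x1=0x48 x2=0x6f x3=0xef  N=1 Z=0
after  2: x0=0xce x1=0x48 x2=0xce x3=0xef  N=1 Z=0
after  3: x0=0x21 x1=0x48 x2=0xce x3=0xef  N=0 Z=0
after  4: x0=0x21 x1=0x48 x2=0x69 x3=0xef  N=0 Z=0
-- IRQ taken; context saved, return-PC = 5 --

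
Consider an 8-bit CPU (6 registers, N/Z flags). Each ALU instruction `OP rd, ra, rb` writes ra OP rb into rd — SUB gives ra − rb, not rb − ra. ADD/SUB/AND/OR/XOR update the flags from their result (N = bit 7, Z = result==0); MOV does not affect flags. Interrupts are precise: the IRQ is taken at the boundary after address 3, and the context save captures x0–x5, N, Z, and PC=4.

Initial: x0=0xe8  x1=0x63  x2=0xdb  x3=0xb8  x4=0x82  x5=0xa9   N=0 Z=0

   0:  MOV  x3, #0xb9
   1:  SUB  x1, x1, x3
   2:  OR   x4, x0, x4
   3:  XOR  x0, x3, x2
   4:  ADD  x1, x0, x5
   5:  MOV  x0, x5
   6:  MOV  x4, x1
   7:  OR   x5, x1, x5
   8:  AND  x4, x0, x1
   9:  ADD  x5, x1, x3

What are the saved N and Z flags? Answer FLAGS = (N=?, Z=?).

after  0: x0=0xe8 x1=0x63 x2=0xdb x3=0xb9 x4=0x82 x5=0xa9  N=0 Z=0
after  1: x0=0xe8 x1=0xaa x2=0xdb x3=0xb9 x4=0x82 x5=0xa9  N=1 Z=0
after  2: x0=0xe8 x1=0xaa x2=0xdb x3=0xb9 x4=0xea x5=0xa9  N=1 Z=0
after  3: x0=0x62 x1=0xaa x2=0xdb x3=0xb9 x4=0xea x5=0xa9  N=0 Z=0
-- IRQ taken; context saved, return-PC = 4 --

FLAGS = (N=0, Z=0)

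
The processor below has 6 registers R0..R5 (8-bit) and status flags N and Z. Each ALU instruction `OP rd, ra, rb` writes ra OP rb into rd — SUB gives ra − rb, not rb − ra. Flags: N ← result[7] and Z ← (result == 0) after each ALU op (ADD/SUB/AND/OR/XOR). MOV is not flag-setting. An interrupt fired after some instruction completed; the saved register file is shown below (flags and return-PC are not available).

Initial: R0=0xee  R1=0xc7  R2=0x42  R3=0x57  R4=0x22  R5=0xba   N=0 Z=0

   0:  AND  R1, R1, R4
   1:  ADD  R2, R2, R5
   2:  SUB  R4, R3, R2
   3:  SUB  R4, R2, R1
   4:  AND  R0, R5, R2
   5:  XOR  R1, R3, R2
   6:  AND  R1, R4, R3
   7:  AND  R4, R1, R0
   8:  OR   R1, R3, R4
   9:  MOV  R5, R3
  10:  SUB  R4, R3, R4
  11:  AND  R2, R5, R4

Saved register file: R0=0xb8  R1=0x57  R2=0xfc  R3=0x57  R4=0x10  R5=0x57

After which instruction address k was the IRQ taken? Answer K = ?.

after  0: R0=0xee R1=0x02 R2=0x42 R3=0x57 R4=0x22 R5=0xba  N=0 Z=0
after  1: R0=0xee R1=0x02 R2=0xfc R3=0x57 R4=0x22 R5=0xba  N=1 Z=0
after  2: R0=0xee R1=0x02 R2=0xfc R3=0x57 R4=0x5b R5=0xba  N=0 Z=0
after  3: R0=0xee R1=0x02 R2=0xfc R3=0x57 R4=0xfa R5=0xba  N=1 Z=0
after  4: R0=0xb8 R1=0x02 R2=0xfc R3=0x57 R4=0xfa R5=0xba  N=1 Z=0
after  5: R0=0xb8 R1=0xab R2=0xfc R3=0x57 R4=0xfa R5=0xba  N=1 Z=0
after  6: R0=0xb8 R1=0x52 R2=0xfc R3=0x57 R4=0xfa R5=0xba  N=0 Z=0
after  7: R0=0xb8 R1=0x52 R2=0xfc R3=0x57 R4=0x10 R5=0xba  N=0 Z=0
after  8: R0=0xb8 R1=0x57 R2=0xfc R3=0x57 R4=0x10 R5=0xba  N=0 Z=0
after  9: R0=0xb8 R1=0x57 R2=0xfc R3=0x57 R4=0x10 R5=0x57  N=0 Z=0
-- IRQ taken; context saved, return-PC = 10 --

K = 9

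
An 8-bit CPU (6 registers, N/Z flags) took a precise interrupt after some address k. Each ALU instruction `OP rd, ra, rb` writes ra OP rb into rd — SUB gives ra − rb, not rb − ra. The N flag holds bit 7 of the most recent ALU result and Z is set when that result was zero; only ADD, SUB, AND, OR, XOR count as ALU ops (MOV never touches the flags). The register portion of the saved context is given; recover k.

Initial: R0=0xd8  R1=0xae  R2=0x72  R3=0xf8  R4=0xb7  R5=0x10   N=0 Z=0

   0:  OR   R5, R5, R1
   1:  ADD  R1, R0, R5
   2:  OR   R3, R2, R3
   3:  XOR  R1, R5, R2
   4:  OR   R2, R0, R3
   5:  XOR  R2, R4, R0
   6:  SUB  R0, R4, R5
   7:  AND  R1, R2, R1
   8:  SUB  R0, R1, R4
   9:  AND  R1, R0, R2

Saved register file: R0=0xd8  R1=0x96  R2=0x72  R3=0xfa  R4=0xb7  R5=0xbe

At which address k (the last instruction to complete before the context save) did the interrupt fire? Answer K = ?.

K = 2

after  0: R0=0xd8 R1=0xae R2=0x72 R3=0xf8 R4=0xb7 R5=0xbe  N=1 Z=0
after  1: R0=0xd8 R1=0x96 R2=0x72 R3=0xf8 R4=0xb7 R5=0xbe  N=1 Z=0
after  2: R0=0xd8 R1=0x96 R2=0x72 R3=0xfa R4=0xb7 R5=0xbe  N=1 Z=0
-- IRQ taken; context saved, return-PC = 3 --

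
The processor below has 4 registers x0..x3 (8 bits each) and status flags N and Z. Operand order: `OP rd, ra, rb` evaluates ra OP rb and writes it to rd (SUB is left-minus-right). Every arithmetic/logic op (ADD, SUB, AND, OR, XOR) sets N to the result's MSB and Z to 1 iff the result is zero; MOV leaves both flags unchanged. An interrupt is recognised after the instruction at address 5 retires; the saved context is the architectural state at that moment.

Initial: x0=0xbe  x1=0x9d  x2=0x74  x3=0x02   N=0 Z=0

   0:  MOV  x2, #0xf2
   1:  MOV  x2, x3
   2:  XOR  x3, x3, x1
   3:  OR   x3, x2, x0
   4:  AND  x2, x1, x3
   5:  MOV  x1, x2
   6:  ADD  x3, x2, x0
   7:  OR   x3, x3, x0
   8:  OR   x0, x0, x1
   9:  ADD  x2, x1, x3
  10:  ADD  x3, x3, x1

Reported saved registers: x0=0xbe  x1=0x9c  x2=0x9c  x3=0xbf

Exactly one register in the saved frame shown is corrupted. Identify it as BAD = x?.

BAD = x3

after  0: x0=0xbe x1=0x9d x2=0xf2 x3=0x02  N=0 Z=0
after  1: x0=0xbe x1=0x9d x2=0x02 x3=0x02  N=0 Z=0
after  2: x0=0xbe x1=0x9d x2=0x02 x3=0x9f  N=1 Z=0
after  3: x0=0xbe x1=0x9d x2=0x02 x3=0xbe  N=1 Z=0
after  4: x0=0xbe x1=0x9d x2=0x9c x3=0xbe  N=1 Z=0
after  5: x0=0xbe x1=0x9c x2=0x9c x3=0xbe  N=1 Z=0
-- IRQ taken; context saved, return-PC = 6 --
mismatch: x3: reported 0xbf vs actual 0xbe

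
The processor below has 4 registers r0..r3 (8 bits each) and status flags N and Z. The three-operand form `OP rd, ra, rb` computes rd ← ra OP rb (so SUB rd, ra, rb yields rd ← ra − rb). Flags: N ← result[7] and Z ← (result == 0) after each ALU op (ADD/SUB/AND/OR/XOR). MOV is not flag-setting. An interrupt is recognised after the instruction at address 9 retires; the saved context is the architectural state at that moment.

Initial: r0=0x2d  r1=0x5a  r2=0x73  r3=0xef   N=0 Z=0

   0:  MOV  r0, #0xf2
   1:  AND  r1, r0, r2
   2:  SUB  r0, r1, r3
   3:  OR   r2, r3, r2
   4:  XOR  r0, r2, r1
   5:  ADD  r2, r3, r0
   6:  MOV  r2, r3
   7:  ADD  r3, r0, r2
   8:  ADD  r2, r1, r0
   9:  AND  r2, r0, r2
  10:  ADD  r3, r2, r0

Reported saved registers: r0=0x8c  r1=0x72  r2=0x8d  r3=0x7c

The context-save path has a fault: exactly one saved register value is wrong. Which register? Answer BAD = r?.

BAD = r0

after  0: r0=0xf2 r1=0x5a r2=0x73 r3=0xef  N=0 Z=0
after  1: r0=0xf2 r1=0x72 r2=0x73 r3=0xef  N=0 Z=0
after  2: r0=0x83 r1=0x72 r2=0x73 r3=0xef  N=1 Z=0
after  3: r0=0x83 r1=0x72 r2=0xff r3=0xef  N=1 Z=0
after  4: r0=0x8d r1=0x72 r2=0xff r3=0xef  N=1 Z=0
after  5: r0=0x8d r1=0x72 r2=0x7c r3=0xef  N=0 Z=0
after  6: r0=0x8d r1=0x72 r2=0xef r3=0xef  N=0 Z=0
after  7: r0=0x8d r1=0x72 r2=0xef r3=0x7c  N=0 Z=0
after  8: r0=0x8d r1=0x72 r2=0xff r3=0x7c  N=1 Z=0
after  9: r0=0x8d r1=0x72 r2=0x8d r3=0x7c  N=1 Z=0
-- IRQ taken; context saved, return-PC = 10 --
mismatch: r0: reported 0x8c vs actual 0x8d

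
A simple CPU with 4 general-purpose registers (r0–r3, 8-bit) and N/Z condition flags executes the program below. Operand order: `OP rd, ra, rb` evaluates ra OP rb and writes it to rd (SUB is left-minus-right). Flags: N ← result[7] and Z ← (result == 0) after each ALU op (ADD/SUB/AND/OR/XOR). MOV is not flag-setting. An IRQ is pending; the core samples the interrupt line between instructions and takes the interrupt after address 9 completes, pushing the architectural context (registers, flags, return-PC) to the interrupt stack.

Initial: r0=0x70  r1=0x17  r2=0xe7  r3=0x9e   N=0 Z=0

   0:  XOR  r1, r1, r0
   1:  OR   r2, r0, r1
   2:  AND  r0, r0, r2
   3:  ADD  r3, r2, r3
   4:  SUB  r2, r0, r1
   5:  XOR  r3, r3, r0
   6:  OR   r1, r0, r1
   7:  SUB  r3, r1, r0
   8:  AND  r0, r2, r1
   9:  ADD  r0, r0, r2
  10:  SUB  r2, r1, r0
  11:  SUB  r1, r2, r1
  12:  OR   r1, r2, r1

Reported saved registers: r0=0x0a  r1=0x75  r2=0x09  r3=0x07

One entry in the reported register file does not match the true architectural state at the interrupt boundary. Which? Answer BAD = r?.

BAD = r1

after  0: r0=0x70 r1=0x67 r2=0xe7 r3=0x9e  N=0 Z=0
after  1: r0=0x70 r1=0x67 r2=0x77 r3=0x9e  N=0 Z=0
after  2: r0=0x70 r1=0x67 r2=0x77 r3=0x9e  N=0 Z=0
after  3: r0=0x70 r1=0x67 r2=0x77 r3=0x15  N=0 Z=0
after  4: r0=0x70 r1=0x67 r2=0x09 r3=0x15  N=0 Z=0
after  5: r0=0x70 r1=0x67 r2=0x09 r3=0x65  N=0 Z=0
after  6: r0=0x70 r1=0x77 r2=0x09 r3=0x65  N=0 Z=0
after  7: r0=0x70 r1=0x77 r2=0x09 r3=0x07  N=0 Z=0
after  8: r0=0x01 r1=0x77 r2=0x09 r3=0x07  N=0 Z=0
after  9: r0=0x0a r1=0x77 r2=0x09 r3=0x07  N=0 Z=0
-- IRQ taken; context saved, return-PC = 10 --
mismatch: r1: reported 0x75 vs actual 0x77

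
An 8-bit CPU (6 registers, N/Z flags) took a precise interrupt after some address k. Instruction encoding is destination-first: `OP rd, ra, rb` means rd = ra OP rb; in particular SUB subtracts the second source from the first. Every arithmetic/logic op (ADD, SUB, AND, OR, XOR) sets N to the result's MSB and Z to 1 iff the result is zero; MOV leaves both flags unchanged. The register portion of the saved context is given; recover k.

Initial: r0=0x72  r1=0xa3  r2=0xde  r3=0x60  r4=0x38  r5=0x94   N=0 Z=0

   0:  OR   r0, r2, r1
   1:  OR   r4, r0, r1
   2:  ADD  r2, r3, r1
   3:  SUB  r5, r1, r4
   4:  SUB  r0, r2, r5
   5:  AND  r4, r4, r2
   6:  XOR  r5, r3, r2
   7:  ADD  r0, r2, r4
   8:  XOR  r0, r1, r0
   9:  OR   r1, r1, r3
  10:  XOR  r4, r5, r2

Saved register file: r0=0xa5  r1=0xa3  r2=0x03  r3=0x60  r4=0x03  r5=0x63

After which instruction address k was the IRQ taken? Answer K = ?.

K = 8

after  0: r0=0xff r1=0xa3 r2=0xde r3=0x60 r4=0x38 r5=0x94  N=1 Z=0
after  1: r0=0xff r1=0xa3 r2=0xde r3=0x60 r4=0xff r5=0x94  N=1 Z=0
after  2: r0=0xff r1=0xa3 r2=0x03 r3=0x60 r4=0xff r5=0x94  N=0 Z=0
after  3: r0=0xff r1=0xa3 r2=0x03 r3=0x60 r4=0xff r5=0xa4  N=1 Z=0
after  4: r0=0x5f r1=0xa3 r2=0x03 r3=0x60 r4=0xff r5=0xa4  N=0 Z=0
after  5: r0=0x5f r1=0xa3 r2=0x03 r3=0x60 r4=0x03 r5=0xa4  N=0 Z=0
after  6: r0=0x5f r1=0xa3 r2=0x03 r3=0x60 r4=0x03 r5=0x63  N=0 Z=0
after  7: r0=0x06 r1=0xa3 r2=0x03 r3=0x60 r4=0x03 r5=0x63  N=0 Z=0
after  8: r0=0xa5 r1=0xa3 r2=0x03 r3=0x60 r4=0x03 r5=0x63  N=1 Z=0
-- IRQ taken; context saved, return-PC = 9 --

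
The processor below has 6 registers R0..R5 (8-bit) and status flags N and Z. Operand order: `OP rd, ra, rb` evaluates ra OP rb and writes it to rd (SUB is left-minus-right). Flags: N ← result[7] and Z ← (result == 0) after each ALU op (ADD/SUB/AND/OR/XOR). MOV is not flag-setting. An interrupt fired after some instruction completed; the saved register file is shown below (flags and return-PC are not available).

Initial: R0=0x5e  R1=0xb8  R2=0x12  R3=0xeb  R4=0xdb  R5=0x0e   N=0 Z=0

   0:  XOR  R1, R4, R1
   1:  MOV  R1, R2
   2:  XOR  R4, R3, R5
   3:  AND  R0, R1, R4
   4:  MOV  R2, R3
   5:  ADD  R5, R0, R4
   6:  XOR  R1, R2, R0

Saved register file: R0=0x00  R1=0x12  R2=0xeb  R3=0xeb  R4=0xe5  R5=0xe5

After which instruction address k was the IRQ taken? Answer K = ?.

after  0: R0=0x5e R1=0x63 R2=0x12 R3=0xeb R4=0xdb R5=0x0e  N=0 Z=0
after  1: R0=0x5e R1=0x12 R2=0x12 R3=0xeb R4=0xdb R5=0x0e  N=0 Z=0
after  2: R0=0x5e R1=0x12 R2=0x12 R3=0xeb R4=0xe5 R5=0x0e  N=1 Z=0
after  3: R0=0x00 R1=0x12 R2=0x12 R3=0xeb R4=0xe5 R5=0x0e  N=0 Z=1
after  4: R0=0x00 R1=0x12 R2=0xeb R3=0xeb R4=0xe5 R5=0x0e  N=0 Z=1
after  5: R0=0x00 R1=0x12 R2=0xeb R3=0xeb R4=0xe5 R5=0xe5  N=1 Z=0
-- IRQ taken; context saved, return-PC = 6 --

K = 5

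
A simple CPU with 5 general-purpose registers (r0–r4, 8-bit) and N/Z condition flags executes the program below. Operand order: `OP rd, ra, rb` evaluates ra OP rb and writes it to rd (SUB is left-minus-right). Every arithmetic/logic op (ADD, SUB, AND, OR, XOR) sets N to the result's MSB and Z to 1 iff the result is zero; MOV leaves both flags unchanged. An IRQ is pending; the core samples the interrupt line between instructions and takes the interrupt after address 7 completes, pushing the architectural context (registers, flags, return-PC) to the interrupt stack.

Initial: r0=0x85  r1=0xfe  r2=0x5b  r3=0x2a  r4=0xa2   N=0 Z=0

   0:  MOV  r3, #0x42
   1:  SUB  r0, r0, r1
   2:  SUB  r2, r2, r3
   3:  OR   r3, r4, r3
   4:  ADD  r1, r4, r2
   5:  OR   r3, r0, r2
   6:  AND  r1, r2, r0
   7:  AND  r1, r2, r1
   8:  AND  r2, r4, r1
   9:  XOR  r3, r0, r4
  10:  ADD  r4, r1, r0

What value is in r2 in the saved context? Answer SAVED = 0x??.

SAVED = 0x19

after  0: r0=0x85 r1=0xfe r2=0x5b r3=0x42 r4=0xa2  N=0 Z=0
after  1: r0=0x87 r1=0xfe r2=0x5b r3=0x42 r4=0xa2  N=1 Z=0
after  2: r0=0x87 r1=0xfe r2=0x19 r3=0x42 r4=0xa2  N=0 Z=0
after  3: r0=0x87 r1=0xfe r2=0x19 r3=0xe2 r4=0xa2  N=1 Z=0
after  4: r0=0x87 r1=0xbb r2=0x19 r3=0xe2 r4=0xa2  N=1 Z=0
after  5: r0=0x87 r1=0xbb r2=0x19 r3=0x9f r4=0xa2  N=1 Z=0
after  6: r0=0x87 r1=0x01 r2=0x19 r3=0x9f r4=0xa2  N=0 Z=0
after  7: r0=0x87 r1=0x01 r2=0x19 r3=0x9f r4=0xa2  N=0 Z=0
-- IRQ taken; context saved, return-PC = 8 --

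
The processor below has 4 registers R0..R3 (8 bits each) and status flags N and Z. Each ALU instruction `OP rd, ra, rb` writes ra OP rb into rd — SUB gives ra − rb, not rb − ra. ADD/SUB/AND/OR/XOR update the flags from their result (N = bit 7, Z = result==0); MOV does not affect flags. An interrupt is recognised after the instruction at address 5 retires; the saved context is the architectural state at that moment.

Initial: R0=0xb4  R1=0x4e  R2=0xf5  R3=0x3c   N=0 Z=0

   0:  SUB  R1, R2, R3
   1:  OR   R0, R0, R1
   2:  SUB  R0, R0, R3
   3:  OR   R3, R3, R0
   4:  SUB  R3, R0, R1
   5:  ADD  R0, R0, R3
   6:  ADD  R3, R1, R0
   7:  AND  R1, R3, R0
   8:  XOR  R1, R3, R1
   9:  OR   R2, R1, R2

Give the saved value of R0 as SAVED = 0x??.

after  0: R0=0xb4 R1=0xb9 R2=0xf5 R3=0x3c  N=1 Z=0
after  1: R0=0xbd R1=0xb9 R2=0xf5 R3=0x3c  N=1 Z=0
after  2: R0=0x81 R1=0xb9 R2=0xf5 R3=0x3c  N=1 Z=0
after  3: R0=0x81 R1=0xb9 R2=0xf5 R3=0xbd  N=1 Z=0
after  4: R0=0x81 R1=0xb9 R2=0xf5 R3=0xc8  N=1 Z=0
after  5: R0=0x49 R1=0xb9 R2=0xf5 R3=0xc8  N=0 Z=0
-- IRQ taken; context saved, return-PC = 6 --

SAVED = 0x49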